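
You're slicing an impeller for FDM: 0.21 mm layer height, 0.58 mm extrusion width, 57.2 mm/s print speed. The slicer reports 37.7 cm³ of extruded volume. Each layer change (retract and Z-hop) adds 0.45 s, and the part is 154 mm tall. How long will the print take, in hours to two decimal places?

1.59 hours

Bead cross-section = 0.21 × 0.58, so 0.1218 mm².
Toolpath length = 37.7 cm³ / 0.1218 mm² = 37700 / 0.1218 = 309523.8 mm.
Extrusion time: 309523.8 / 57.2 → 5411.3 s.
Number of layers: 154 / 0.21 → 734 (rounded up).
Z-hop total: 734 × 0.45 → 330.3 s.
Altogether 5411.3 + 330.3 = 5741.6 s, i.e. 1.59 hours.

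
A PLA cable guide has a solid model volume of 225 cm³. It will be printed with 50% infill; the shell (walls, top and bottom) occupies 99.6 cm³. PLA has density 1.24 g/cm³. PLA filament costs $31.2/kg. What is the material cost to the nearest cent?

$6.28

Infill region = 225 − 99.6, so 125.4 cm³.
Infill deposited: 0.50 × 125.4 → 62.7 cm³.
Total extruded: 99.6 + 62.7 → 162.3 cm³.
Mass: 162.3 × 1.24 → 201.252 g.
At $31.2/kg: 201.252/1000 × 31.2 = $6.28.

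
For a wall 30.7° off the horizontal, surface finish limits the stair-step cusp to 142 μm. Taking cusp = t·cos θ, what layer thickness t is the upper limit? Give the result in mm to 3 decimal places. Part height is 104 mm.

cos(30.7°) = 0.8599; t_max = 0.142/0.8599 = 0.165 mm.

0.165 mm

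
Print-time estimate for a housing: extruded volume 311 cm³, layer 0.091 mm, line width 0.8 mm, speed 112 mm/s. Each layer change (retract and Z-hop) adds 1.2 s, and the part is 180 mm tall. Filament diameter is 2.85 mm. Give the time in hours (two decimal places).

11.25 hours

Extrusion cross-section = 0.091 × 0.8 = 0.0728 mm².
Path length: 311000 mm³ / 0.0728 mm² → 4271978 mm.
Time extruding = 4271978 / 112, so 38142.7 s.
Layers = ⌈180/0.091⌉ = 1979.
Layer-change overhead = 1979 × 1.2, so 2374.8 s.
Altogether 38142.7 + 2374.8 = 40517.5 s, i.e. 11.25 hours.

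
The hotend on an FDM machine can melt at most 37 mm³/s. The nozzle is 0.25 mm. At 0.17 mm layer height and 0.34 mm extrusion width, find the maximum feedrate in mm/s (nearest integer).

A = 0.17 × 0.34 = 0.0578 mm².
v_max = Q/A = 37/0.0578 = 640.14 mm/s → 640 mm/s.

640 mm/s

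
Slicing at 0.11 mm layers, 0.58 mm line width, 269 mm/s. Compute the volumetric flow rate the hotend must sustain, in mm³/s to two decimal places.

17.16

Bead cross-section = 0.11 × 0.58, so 0.0638 mm².
Q = v·A = 269 × 0.0638 = 17.16 mm³/s.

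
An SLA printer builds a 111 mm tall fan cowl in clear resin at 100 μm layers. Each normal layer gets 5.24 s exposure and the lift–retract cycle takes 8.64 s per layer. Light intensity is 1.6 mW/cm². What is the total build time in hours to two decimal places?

4.28 hours

Number of layers: 111 / 0.1 → 1110 (rounded up).
Per-layer time = 5.24 + 8.64 = 13.88 s.
Build time: 1110 × 13.88 s = 15406.8 s, i.e. 4.28 hours.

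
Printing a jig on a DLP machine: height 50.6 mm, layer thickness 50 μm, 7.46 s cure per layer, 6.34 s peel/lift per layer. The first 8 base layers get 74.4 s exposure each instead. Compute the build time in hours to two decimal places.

Layers = ⌈50.6/0.05⌉ = 1012.
Burn-in layers: 8 × (74.4 + 6.34) → 645.92 s.
Regular layers = 1004 × (7.46 + 6.34), so 13855.2 s.
Sum: 645.92 + 13855.2 = 14501.12 s → 4.03 hours.

4.03 hours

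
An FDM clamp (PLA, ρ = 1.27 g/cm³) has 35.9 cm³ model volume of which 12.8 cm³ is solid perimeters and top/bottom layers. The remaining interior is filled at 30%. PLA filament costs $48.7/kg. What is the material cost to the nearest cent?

Infill region: 35.9 − 12.8 → 23.1 cm³.
Infill deposited = 0.30 × 23.1, so 6.93 cm³.
Total extruded = 12.8 + 6.93, so 19.73 cm³.
Mass = 19.73 × 1.27 = 25.0571 g.
At $48.7/kg: 25.0571/1000 × 48.7 = $1.22.

$1.22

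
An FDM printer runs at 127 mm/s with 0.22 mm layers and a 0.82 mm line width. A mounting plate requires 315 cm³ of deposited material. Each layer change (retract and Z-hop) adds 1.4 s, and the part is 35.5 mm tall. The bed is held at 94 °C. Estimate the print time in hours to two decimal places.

Line area: 0.22 × 0.82 → 0.1804 mm².
Path length: 315000 mm³ / 0.1804 mm² → 1746119.7 mm.
Print-move time: 1746119.7 / 127 → 13749 s.
Layer count = ceil(35.5 / 0.22) = 162.
Layer-change overhead = 162 × 1.4, so 226.8 s.
Total = 13749 + 226.8 = 13975.8 s = 3.88 hours.

3.88 hours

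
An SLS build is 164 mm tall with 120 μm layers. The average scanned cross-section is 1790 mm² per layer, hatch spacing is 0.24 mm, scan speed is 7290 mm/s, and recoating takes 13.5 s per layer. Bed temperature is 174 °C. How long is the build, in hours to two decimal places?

5.51 hours

Layers = ⌈164/0.12⌉ = 1367.
Hatch length per layer: 1790 / 0.24 → 7458.3 mm.
Laser time per layer = 7458.3 / 7290, so 1.0231 s.
Layer cycle = 1.0231 + 13.5 = 14.5231 s.
Total: 1367 × 14.5231 s = 19853.0777 s → 5.51 hours.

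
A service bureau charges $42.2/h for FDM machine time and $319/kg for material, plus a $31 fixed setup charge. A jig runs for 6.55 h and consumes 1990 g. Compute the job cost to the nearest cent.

Time charge = 42.2 × 6.55, so $276.41.
Material cost = 319 × 1990/1000 = $634.81.
Total = 276.41 + 634.81 + 31 = $942.22.

$942.22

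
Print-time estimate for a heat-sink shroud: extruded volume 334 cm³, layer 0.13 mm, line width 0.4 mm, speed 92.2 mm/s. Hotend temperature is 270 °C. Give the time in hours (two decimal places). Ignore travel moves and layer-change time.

19.35 hours

Line area: 0.13 × 0.4 → 0.052 mm².
Toolpath length = 334 cm³ / 0.052 mm² = 334000 / 0.052 = 6423076.9 mm.
Print-move time = 6423076.9 / 92.2, so 69664.6 s.
In the requested units: 69664.6 s = 19.35 hours.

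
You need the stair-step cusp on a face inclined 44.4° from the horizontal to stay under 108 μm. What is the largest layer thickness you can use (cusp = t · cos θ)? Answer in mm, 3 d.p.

t = h_c / cos θ = 0.108 / 0.7145 = 0.151 mm.

0.151 mm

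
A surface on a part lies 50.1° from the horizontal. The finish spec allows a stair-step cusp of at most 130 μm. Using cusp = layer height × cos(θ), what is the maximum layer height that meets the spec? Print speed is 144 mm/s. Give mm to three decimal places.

t = h_c / cos θ = 0.13 / 0.6414 = 0.203 mm.

0.203 mm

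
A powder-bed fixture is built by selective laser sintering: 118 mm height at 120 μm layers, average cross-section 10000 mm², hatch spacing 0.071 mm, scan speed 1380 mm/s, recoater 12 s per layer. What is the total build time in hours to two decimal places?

31.18 hours

Layers = ⌈118/0.12⌉ = 984.
Scan path per layer = 10000 / 0.071, so 140845.1 mm.
Per-layer scan time = 140845.1 / 1380 = 102.0617 s.
Layer cycle: 102.0617 + 12 → 114.0617 s.
984 layers × 114.0617 s/layer = 112236.7128 s, i.e. 31.18 hours.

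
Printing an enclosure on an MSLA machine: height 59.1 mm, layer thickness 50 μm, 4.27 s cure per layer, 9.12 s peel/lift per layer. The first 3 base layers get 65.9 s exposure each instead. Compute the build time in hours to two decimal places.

Layer count = ceil(59.1 / 0.05) = 1182.
Bottom layers = 3 × (65.9 + 9.12), so 225.06 s.
Normal layers = 1179 × (4.27 + 9.12) = 15786.81 s.
Total = 225.06 + 15786.81 = 16011.87 s = 4.45 hours.

4.45 hours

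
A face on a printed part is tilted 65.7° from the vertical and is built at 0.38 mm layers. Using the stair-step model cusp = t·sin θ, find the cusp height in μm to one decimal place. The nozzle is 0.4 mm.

346.3 μm

Cusp = layer height × sin(65.7°) = 0.38 × 0.9114 = 0.346332 mm = 346.3 μm.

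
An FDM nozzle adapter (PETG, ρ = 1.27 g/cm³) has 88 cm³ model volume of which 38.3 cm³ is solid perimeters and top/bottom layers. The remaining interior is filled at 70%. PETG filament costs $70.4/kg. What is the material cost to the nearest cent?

Volume inside the shell = 88 − 38.3, so 49.7 cm³.
Infill deposited: 0.70 × 49.7 → 34.79 cm³.
Total extruded: 38.3 + 34.79 → 73.09 cm³.
Mass: 73.09 × 1.27 → 92.8243 g.
Cost = 92.8243 g / 1000 × $70.4/kg = $6.53.

$6.53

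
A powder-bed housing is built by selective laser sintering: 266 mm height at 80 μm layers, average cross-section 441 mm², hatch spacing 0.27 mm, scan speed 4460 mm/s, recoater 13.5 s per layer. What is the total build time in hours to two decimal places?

Layer count = ceil(266 / 0.08) = 3325.
Per-layer scan distance = 441 / 0.27 = 1633.3 mm.
Per-layer scan time = 1633.3 / 4460 = 0.3662 s.
Per-layer time = 0.3662 + 13.5, so 13.8662 s.
3325 layers × 13.8662 s/layer = 46105.115 s, i.e. 12.81 hours.

12.81 hours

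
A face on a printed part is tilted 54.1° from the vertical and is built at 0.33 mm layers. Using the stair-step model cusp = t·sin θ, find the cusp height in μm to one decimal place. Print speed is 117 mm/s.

Cusp = layer height × sin(54.1°) = 0.33 × 0.8100 = 0.2673 mm = 267.3 μm.

267.3 μm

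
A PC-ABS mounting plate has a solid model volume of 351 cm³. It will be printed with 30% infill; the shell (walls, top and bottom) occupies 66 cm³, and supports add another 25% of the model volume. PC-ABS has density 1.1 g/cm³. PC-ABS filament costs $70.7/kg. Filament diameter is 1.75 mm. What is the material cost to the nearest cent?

$18.61

Infill region = 351 − 66, so 285 cm³.
Infill deposited: 0.30 × 285 → 85.5 cm³.
Support = 0.25 × 351, so 87.75 cm³.
Total printed volume = 66 + 85.5 + 87.75 = 239.25 cm³.
Mass = 239.25 × 1.1 = 263.175 g.
At $70.7/kg: 263.175/1000 × 70.7 = $18.61.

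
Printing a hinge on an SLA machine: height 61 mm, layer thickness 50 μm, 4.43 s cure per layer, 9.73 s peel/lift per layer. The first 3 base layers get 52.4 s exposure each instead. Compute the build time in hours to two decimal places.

Layer count = ceil(61 / 0.05) = 1220.
Base layers: 3 × (52.4 + 9.73) → 186.39 s.
Normal layers = 1217 × (4.43 + 9.73), so 17232.72 s.
Total = 186.39 + 17232.72 = 17419.11 s = 4.84 hours.

4.84 hours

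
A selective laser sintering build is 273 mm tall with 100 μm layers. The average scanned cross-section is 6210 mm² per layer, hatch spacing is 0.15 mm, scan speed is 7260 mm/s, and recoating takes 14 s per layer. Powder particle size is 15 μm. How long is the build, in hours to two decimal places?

14.94 hours

Layer count = ceil(273 / 0.1) = 2730.
Hatch length per layer: 6210 / 0.15 → 41400 mm.
Scan time per layer = 41400 / 7260, so 5.7025 s.
Time per layer = 5.7025 + 14 = 19.7025 s.
2730 layers × 19.7025 s/layer = 53787.825 s, i.e. 14.94 hours.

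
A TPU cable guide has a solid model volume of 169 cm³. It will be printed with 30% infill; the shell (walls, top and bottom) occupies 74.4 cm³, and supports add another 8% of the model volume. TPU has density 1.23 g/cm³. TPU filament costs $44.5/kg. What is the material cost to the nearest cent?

$6.37

Interior volume = 169 − 74.4, so 94.6 cm³.
Infill deposited = 0.30 × 94.6, so 28.38 cm³.
Support = 0.08 × 169 = 13.52 cm³.
Deposited volume: 74.4 + 28.38 + 13.52 → 116.3 cm³.
Mass = 116.3 × 1.23, so 143.049 g.
At $44.5/kg: 143.049/1000 × 44.5 = $6.37.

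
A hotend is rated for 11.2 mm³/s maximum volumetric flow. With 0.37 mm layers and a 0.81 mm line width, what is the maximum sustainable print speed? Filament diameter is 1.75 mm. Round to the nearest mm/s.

37 mm/s

Extrusion cross-section = 0.37 × 0.81 = 0.2997 mm².
v_max = Q/A = 11.2/0.2997 = 37.37 mm/s → 37 mm/s.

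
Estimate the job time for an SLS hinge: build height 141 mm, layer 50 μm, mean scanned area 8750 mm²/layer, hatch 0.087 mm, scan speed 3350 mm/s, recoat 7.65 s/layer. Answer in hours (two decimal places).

29.51 hours

Layer count = ceil(141 / 0.05) = 2820.
Per-layer scan distance = 8750 / 0.087, so 100574.7 mm.
Per-layer scan time: 100574.7 / 3350 → 30.0223 s.
Per-layer time = 30.0223 + 7.65, so 37.6723 s.
Build time = 2820 × 37.6723 = 106235.886 s = 29.51 hours.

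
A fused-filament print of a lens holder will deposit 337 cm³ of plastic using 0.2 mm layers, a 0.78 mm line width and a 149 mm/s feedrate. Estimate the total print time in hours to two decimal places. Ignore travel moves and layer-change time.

4.03 hours

Bead cross-section: 0.2 × 0.78 → 0.156 mm².
Path length: 337000 mm³ / 0.156 mm² → 2160256.4 mm.
Extrusion time = 2160256.4 / 149 = 14498.4 s.
14498.4 s = 4.03 hours.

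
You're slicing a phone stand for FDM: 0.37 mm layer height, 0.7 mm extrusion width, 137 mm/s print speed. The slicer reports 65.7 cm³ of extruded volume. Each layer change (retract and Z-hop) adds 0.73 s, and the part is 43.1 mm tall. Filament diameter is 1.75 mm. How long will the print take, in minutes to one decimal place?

Line area = 0.37 × 0.7, so 0.259 mm².
Total extruded path = 65700/0.259 = 253668 mm.
Time extruding: 253668 / 137 → 1851.6 s.
Layer count = ceil(43.1 / 0.37) = 117.
Z-hop total: 117 × 0.73 → 85.41 s.
Altogether 1851.6 + 85.41 = 1937.01 s, i.e. 32.3 minutes.

32.3 minutes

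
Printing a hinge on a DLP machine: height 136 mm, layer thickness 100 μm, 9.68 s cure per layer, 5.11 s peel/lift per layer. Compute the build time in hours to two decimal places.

Layers = ⌈136/0.1⌉ = 1360.
Per-layer time: 9.68 + 5.11 → 14.79 s.
Total = 1360 × 14.79 = 20114.4 s = 5.59 hours.

5.59 hours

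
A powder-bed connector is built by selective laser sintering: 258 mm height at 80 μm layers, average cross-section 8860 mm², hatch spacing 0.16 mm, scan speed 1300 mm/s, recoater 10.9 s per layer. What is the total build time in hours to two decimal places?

47.92 hours

Layers = ⌈258/0.08⌉ = 3225.
Scan path per layer: 8860 / 0.16 → 55375 mm.
Per-layer scan time = 55375 / 1300, so 42.5962 s.
Layer cycle = 42.5962 + 10.9 = 53.4962 s.
Build time = 3225 × 53.4962 = 172525.245 s = 47.92 hours.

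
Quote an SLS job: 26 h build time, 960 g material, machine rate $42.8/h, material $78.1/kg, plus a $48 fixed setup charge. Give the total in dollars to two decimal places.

$1235.78

Time charge = 42.8 × 26, so $1112.80.
Material cost = 78.1 × 960/1000, so $74.976.
Total = 1112.80 + 74.976 + 48 = 1235.776 ≈ $1235.78.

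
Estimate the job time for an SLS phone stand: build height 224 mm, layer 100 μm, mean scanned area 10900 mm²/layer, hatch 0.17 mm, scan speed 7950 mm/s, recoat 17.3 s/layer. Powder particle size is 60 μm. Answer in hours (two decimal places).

15.78 hours

Number of layers: 224 / 0.1 → 2240 (rounded up).
Per-layer scan distance: 10900 / 0.17 → 64117.6 mm.
Scan time per layer = 64117.6 / 7950, so 8.0651 s.
Time per layer = 8.0651 + 17.3, so 25.3651 s.
2240 layers × 25.3651 s/layer = 56817.824 s, i.e. 15.78 hours.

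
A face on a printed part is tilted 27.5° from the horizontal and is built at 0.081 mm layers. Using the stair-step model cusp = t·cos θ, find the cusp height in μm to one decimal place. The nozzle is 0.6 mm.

71.8 μm

Cusp = layer height × cos(27.5°) = 0.081 × 0.8870 = 0.071847 mm = 71.8 μm.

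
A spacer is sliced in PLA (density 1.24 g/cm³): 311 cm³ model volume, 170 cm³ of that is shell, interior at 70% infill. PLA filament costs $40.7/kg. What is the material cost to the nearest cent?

Infill region = 311 − 170 = 141 cm³.
Infill deposited = 0.70 × 141 = 98.7 cm³.
Total extruded: 170 + 98.7 → 268.7 cm³.
Mass = 268.7 × 1.24 = 333.188 g.
Cost = 333.188 g / 1000 × $40.7/kg = $13.56.

$13.56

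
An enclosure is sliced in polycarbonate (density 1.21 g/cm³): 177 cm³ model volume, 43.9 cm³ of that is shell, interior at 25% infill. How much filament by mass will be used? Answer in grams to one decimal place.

93.4 g

Volume inside the shell = 177 − 43.9, so 133.1 cm³.
Infill volume = 0.25 × 133.1, so 33.275 cm³.
Total extruded = 43.9 + 33.275, so 77.175 cm³.
Mass: 77.175 × 1.21 → 93.38175 g.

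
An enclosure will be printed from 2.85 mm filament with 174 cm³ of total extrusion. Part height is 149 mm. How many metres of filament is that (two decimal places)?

Cross-section of 2.85 mm filament: π·(2.85/2)² = 6.3794 mm².
L = 174000 mm³ / 6.3794 mm² = 27275.29 mm, i.e. 27.28 m.

27.28 m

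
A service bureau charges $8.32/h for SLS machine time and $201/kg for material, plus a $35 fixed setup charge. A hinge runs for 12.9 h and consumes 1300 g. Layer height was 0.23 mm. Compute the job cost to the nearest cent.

$403.63

Machine-time cost = 8.32 × 12.9, so $107.328.
Material charge = 201 × 1300/1000, so $261.30.
Adding setup: 107.328 + 261.30 + 35 → 403.628 ≈ $403.63.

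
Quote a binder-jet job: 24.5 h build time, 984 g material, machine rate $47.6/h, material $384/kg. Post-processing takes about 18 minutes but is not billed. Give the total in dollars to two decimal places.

Machine-time cost: 47.6 × 24.5 → $1166.20.
Material charge: 384 × 984/1000 → $377.856.
Job cost: 1166.20 + 377.856 = 1544.056 ≈ $1544.06.

$1544.06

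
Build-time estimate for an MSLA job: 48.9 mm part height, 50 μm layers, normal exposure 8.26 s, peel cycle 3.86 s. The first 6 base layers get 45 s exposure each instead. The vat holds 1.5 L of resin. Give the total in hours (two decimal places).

Number of layers: 48.9 / 0.05 → 978 (rounded up).
Burn-in layers = 6 × (45 + 3.86) = 293.16 s.
Remaining layers = 972 × (8.26 + 3.86) = 11780.64 s.
Sum: 293.16 + 11780.64 = 12073.8 s → 3.35 hours.

3.35 hours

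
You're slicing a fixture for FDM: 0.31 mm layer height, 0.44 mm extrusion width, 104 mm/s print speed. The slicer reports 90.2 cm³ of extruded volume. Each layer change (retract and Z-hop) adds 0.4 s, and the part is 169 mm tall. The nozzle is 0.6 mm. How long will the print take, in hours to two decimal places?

1.83 hours

Extrusion cross-section: 0.31 × 0.44 → 0.1364 mm².
Toolpath length = 90.2 cm³ / 0.1364 mm² = 90200 / 0.1364 = 661290.3 mm.
Print-move time = 661290.3 / 104 = 6358.6 s.
Number of layers: 169 / 0.31 → 546 (rounded up).
Z-hop total = 546 × 0.4 = 218.4 s.
Total = 6358.6 + 218.4 = 6577 s = 1.83 hours.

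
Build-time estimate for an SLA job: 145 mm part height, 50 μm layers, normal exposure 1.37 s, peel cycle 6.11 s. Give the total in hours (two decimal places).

6.03 hours

Layers = ⌈145/0.05⌉ = 2900.
Each layer takes = 1.37 + 6.11 = 7.48 s.
Build time: 2900 × 7.48 s = 21692 s, i.e. 6.03 hours.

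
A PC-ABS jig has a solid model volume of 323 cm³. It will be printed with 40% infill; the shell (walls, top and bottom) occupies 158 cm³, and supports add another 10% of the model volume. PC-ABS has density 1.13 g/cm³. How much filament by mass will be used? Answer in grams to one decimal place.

Volume inside the shell = 323 − 158 = 165 cm³.
Infill volume = 0.40 × 165 = 66 cm³.
Support: 0.10 × 323 → 32.3 cm³.
Deposited volume = 158 + 66 + 32.3 = 256.3 cm³.
Mass = 256.3 × 1.13 = 289.619 g.

289.6 g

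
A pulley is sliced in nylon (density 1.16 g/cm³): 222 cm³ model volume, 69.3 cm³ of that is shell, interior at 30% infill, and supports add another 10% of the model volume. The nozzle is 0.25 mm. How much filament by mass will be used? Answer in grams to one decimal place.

159.3 g

Volume inside the shell = 222 − 69.3, so 152.7 cm³.
Infill deposited = 0.30 × 152.7, so 45.81 cm³.
Support: 0.10 × 222 → 22.2 cm³.
Deposited volume = 69.3 + 45.81 + 22.2, so 137.31 cm³.
Mass = 137.31 × 1.16 = 159.2796 g.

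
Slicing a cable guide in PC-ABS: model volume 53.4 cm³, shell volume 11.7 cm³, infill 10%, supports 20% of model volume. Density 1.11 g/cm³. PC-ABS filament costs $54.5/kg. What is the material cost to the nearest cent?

$1.61

Interior volume = 53.4 − 11.7 = 41.7 cm³.
Infill volume = 0.10 × 41.7 = 4.17 cm³.
Support = 0.20 × 53.4 = 10.68 cm³.
Total printed volume = 11.7 + 4.17 + 10.68, so 26.55 cm³.
Mass: 26.55 × 1.11 → 29.4705 g.
Cost = 29.4705 g / 1000 × $54.5/kg = $1.61.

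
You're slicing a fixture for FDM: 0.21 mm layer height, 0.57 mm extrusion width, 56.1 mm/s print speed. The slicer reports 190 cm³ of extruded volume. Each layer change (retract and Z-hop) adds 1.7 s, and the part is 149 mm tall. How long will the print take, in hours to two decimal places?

8.19 hours

Bead cross-section = 0.21 × 0.57 = 0.1197 mm².
Total extruded path = 190000/0.1197 = 1587301.6 mm.
Extrusion time = 1587301.6 / 56.1, so 28294.1 s.
Layer count = ceil(149 / 0.21) = 710.
Non-print overhead = 710 × 1.7, so 1207 s.
Altogether 28294.1 + 1207 = 29501.1 s, i.e. 8.19 hours.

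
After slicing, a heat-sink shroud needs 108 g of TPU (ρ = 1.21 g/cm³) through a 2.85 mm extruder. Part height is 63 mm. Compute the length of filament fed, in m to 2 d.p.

13.99 m

Volume = 108 g / 1.21 g·cm⁻³ = 89.2562 cm³ = 89256.2 mm³.
Cross-section of 2.85 mm filament: π·(2.85/2)² = 6.3794 mm².
Length = 89256.2 / 6.3794 = 13991.32 mm = 13.99 m.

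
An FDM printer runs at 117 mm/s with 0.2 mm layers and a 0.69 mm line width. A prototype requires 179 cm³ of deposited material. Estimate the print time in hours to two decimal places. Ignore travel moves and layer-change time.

3.08 hours

Line area: 0.2 × 0.69 → 0.138 mm².
Path length: 179000 mm³ / 0.138 mm² → 1297101.4 mm.
Time extruding = 1297101.4 / 117, so 11086.3 s.
In the requested units: 11086.3 s = 3.08 hours.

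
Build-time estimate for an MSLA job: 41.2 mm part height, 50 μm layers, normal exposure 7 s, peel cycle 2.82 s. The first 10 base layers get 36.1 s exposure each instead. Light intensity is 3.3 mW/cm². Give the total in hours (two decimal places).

Layer count = ceil(41.2 / 0.05) = 824.
Bottom layers: 10 × (36.1 + 2.82) → 389.2 s.
Normal layers: 814 × (7 + 2.82) → 7993.48 s.
Sum: 389.2 + 7993.48 = 8382.68 s → 2.33 hours.

2.33 hours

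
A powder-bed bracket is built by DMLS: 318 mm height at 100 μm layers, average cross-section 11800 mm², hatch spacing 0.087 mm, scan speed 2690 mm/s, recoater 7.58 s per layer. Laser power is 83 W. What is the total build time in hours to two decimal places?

Layers = ⌈318/0.1⌉ = 3180.
Scan path per layer = 11800 / 0.087 = 135632.2 mm.
Per-layer scan time = 135632.2 / 2690, so 50.4209 s.
Layer cycle = 50.4209 + 7.58 = 58.0009 s.
Build time = 3180 × 58.0009 = 184442.862 s = 51.23 hours.

51.23 hours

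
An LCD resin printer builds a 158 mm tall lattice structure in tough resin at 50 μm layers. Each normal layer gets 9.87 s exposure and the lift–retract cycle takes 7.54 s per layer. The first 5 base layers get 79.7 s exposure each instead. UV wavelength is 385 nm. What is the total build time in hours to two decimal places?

15.38 hours

Layers = ⌈158/0.05⌉ = 3160.
Bottom layers = 5 × (79.7 + 7.54) = 436.2 s.
Remaining layers = 3155 × (9.87 + 7.54) = 54928.55 s.
Sum: 436.2 + 54928.55 = 55364.75 s → 15.38 hours.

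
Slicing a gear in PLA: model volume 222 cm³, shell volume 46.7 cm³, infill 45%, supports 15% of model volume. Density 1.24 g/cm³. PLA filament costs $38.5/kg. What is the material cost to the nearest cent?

$7.59

Interior volume = 222 − 46.7, so 175.3 cm³.
Infill volume = 0.45 × 175.3, so 78.885 cm³.
Support: 0.15 × 222 → 33.3 cm³.
Total extruded = 46.7 + 78.885 + 33.3, so 158.885 cm³.
Mass: 158.885 × 1.24 → 197.0174 g.
Cost = 197.0174 g / 1000 × $38.5/kg = $7.59.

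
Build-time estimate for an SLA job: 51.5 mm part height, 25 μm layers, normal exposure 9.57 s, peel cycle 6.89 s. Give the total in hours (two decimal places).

Layer count = ceil(51.5 / 0.025) = 2060.
Per-layer time = 9.57 + 6.89 = 16.46 s.
Total = 2060 × 16.46 = 33907.6 s = 9.42 hours.

9.42 hours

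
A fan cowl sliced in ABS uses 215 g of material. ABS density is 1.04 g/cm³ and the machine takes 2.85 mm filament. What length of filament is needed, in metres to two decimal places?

Volume = 215 g / 1.04 g·cm⁻³ = 206.7308 cm³ = 206730.8 mm³.
Filament cross-section = π × (2.85/2)² = 6.3794 mm².
L = V/A = 206730.8/6.3794 = 32405.99 mm → 32.41 m.

32.41 m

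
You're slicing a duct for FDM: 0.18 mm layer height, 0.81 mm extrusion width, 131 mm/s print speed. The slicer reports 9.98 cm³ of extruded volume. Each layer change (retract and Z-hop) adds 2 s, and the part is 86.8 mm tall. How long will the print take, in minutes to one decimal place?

24.8 minutes

Extrusion cross-section = 0.18 × 0.81 = 0.1458 mm².
Path length: 9980 mm³ / 0.1458 mm² → 68449.9 mm.
Print-move time = 68449.9 / 131, so 522.5 s.
Layers = ⌈86.8/0.18⌉ = 483.
Z-hop total = 483 × 2 = 966 s.
Altogether 522.5 + 966 = 1488.5 s, i.e. 24.8 minutes.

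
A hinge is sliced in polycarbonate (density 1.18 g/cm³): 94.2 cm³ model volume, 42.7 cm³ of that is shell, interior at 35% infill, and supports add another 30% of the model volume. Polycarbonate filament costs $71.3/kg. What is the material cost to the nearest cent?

Volume inside the shell = 94.2 − 42.7 = 51.5 cm³.
Deposited infill = 0.35 × 51.5 = 18.025 cm³.
Support = 0.30 × 94.2, so 28.26 cm³.
Total printed volume = 42.7 + 18.025 + 28.26 = 88.985 cm³.
Mass = 88.985 × 1.18, so 105.0023 g.
At $71.3/kg: 105.0023/1000 × 71.3 = $7.49.

$7.49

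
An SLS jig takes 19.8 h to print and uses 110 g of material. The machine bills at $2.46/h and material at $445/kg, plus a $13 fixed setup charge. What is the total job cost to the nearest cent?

Machine cost = 2.46 × 19.8 = $48.708.
Material cost = 445 × 110/1000, so $48.95.
Adding setup: 48.708 + 48.95 + 13 → 110.658 ≈ $110.66.

$110.66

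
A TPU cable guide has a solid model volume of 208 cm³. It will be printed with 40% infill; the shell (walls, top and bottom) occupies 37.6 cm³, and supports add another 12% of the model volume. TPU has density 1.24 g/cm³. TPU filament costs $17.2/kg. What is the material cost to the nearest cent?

Volume inside the shell: 208 − 37.6 → 170.4 cm³.
Deposited infill: 0.40 × 170.4 → 68.16 cm³.
Support = 0.12 × 208 = 24.96 cm³.
Deposited volume = 37.6 + 68.16 + 24.96 = 130.72 cm³.
Mass = 130.72 × 1.24, so 162.0928 g.
Cost = 162.0928 g / 1000 × $17.2/kg = $2.79.

$2.79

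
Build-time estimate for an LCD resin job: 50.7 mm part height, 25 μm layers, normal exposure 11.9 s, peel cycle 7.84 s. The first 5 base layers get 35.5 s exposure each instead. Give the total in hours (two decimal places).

Layer count = ceil(50.7 / 0.025) = 2028.
Bottom layers = 5 × (35.5 + 7.84) = 216.7 s.
Regular layers = 2023 × (11.9 + 7.84) = 39934.02 s.
Total = 216.7 + 39934.02 = 40150.72 s = 11.15 hours.

11.15 hours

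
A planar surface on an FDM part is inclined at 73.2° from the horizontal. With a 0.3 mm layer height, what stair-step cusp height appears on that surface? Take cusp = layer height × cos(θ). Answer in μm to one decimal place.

86.7 μm

cos(73.2°) = 0.2890, so cusp = 0.3 × 0.2890 = 0.0867 mm → 86.7 μm.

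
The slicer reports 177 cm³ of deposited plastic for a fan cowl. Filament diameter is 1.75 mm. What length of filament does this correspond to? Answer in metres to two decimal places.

73.59 m

Filament cross-section = π × (1.75/2)² = 2.4053 mm².
L = 177000 mm³ / 2.4053 mm² = 73587.49 mm, i.e. 73.59 m.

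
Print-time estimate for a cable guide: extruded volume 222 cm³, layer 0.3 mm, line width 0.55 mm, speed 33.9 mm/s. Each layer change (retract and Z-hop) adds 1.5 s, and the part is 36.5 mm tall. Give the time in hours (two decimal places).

Line area = 0.3 × 0.55, so 0.165 mm².
Toolpath length = 222 cm³ / 0.165 mm² = 222000 / 0.165 = 1345454.5 mm.
Time extruding: 1345454.5 / 33.9 → 39688.9 s.
Layer count = ceil(36.5 / 0.3) = 122.
Non-print overhead: 122 × 1.5 → 183 s.
Altogether 39688.9 + 183 = 39871.9 s, i.e. 11.08 hours.

11.08 hours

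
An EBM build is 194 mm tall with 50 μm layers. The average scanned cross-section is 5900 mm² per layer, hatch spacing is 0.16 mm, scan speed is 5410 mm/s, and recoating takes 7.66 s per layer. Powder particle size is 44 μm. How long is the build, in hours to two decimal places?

15.60 hours

Layers = ⌈194/0.05⌉ = 3880.
Scan path per layer = 5900 / 0.16 = 36875 mm.
Scan time per layer = 36875 / 5410 = 6.8161 s.
Time per layer = 6.8161 + 7.66, so 14.4761 s.
Total: 3880 × 14.4761 s = 56167.268 s → 15.60 hours.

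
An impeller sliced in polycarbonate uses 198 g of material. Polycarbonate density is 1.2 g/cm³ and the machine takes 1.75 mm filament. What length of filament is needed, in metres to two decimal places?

68.60 m

Extruded volume: 198/1.2 = 165 cm³ (165000 mm³).
Filament cross-section = π × (1.75/2)² = 2.4053 mm².
L = V/A = 165000/2.4053 = 68598.51 mm → 68.60 m.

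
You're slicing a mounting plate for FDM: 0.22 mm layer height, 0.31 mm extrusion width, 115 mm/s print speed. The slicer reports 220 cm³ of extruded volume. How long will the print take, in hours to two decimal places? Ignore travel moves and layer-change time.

Bead cross-section = 0.22 × 0.31 = 0.0682 mm².
Total extruded path = 220000/0.0682 = 3225806.5 mm.
Time extruding: 3225806.5 / 115 → 28050.5 s.
Converting: 28050.5 s = 7.79 hours.

7.79 hours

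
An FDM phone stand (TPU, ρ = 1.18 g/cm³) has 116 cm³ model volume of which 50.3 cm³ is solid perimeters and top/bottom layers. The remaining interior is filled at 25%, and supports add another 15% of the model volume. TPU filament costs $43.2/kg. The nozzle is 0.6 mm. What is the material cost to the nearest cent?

Interior volume = 116 − 50.3, so 65.7 cm³.
Infill deposited = 0.25 × 65.7 = 16.425 cm³.
Support: 0.15 × 116 → 17.4 cm³.
Total extruded = 50.3 + 16.425 + 17.4 = 84.125 cm³.
Mass: 84.125 × 1.18 → 99.2675 g.
At $43.2/kg: 99.2675/1000 × 43.2 = $4.29.

$4.29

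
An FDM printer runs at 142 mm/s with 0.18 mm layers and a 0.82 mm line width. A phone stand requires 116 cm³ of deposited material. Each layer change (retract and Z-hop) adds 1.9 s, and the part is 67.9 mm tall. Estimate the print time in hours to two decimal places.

1.74 hours

Line area: 0.18 × 0.82 → 0.1476 mm².
Path length: 116000 mm³ / 0.1476 mm² → 785907.9 mm.
Extrusion time: 785907.9 / 142 → 5534.6 s.
Layers = ⌈67.9/0.18⌉ = 378.
Non-print overhead: 378 × 1.9 → 718.2 s.
Altogether 5534.6 + 718.2 = 6252.8 s, i.e. 1.74 hours.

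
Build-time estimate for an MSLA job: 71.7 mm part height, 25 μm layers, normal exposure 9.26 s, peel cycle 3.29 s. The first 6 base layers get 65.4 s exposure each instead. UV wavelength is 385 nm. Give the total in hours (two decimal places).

Number of layers: 71.7 / 0.025 → 2868 (rounded up).
Bottom layers = 6 × (65.4 + 3.29) = 412.14 s.
Regular layers = 2862 × (9.26 + 3.29) = 35918.1 s.
Sum: 412.14 + 35918.1 = 36330.24 s → 10.09 hours.

10.09 hours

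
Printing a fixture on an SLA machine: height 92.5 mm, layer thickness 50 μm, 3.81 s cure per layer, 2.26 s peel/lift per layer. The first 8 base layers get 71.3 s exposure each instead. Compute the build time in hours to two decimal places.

3.27 hours

Layers = ⌈92.5/0.05⌉ = 1850.
Burn-in layers: 8 × (71.3 + 2.26) → 588.48 s.
Remaining layers = 1842 × (3.81 + 2.26), so 11180.94 s.
Sum: 588.48 + 11180.94 = 11769.42 s → 3.27 hours.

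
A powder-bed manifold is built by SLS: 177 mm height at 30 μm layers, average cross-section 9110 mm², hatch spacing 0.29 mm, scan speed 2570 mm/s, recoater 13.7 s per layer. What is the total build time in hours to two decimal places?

42.49 hours

Layers = ⌈177/0.03⌉ = 5900.
Hatch length per layer: 9110 / 0.29 → 31413.8 mm.
Laser time per layer: 31413.8 / 2570 → 12.2233 s.
Layer cycle = 12.2233 + 13.7, so 25.9233 s.
Total: 5900 × 25.9233 s = 152947.47 s → 42.49 hours.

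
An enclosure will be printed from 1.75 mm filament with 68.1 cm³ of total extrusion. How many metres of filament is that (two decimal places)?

A = π r² = π × 0.875² = 2.4053 mm².
L = 68100 mm³ / 2.4053 mm² = 28312.48 mm, i.e. 28.31 m.

28.31 m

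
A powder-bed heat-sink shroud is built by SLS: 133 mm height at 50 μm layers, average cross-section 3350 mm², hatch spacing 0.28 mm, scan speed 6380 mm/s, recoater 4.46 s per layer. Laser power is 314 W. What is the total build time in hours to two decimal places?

Number of layers: 133 / 0.05 → 2660 (rounded up).
Per-layer scan distance: 3350 / 0.28 → 11964.3 mm.
Per-layer scan time = 11964.3 / 6380 = 1.8753 s.
Layer cycle: 1.8753 + 4.46 → 6.3353 s.
Total: 2660 × 6.3353 s = 16851.898 s → 4.68 hours.

4.68 hours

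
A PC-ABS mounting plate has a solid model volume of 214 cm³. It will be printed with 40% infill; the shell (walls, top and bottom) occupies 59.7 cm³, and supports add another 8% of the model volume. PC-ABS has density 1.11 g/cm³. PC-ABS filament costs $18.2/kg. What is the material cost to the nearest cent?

$2.80

Interior volume: 214 − 59.7 → 154.3 cm³.
Infill volume = 0.40 × 154.3 = 61.72 cm³.
Support = 0.08 × 214, so 17.12 cm³.
Total printed volume = 59.7 + 61.72 + 17.12, so 138.54 cm³.
Mass: 138.54 × 1.11 → 153.7794 g.
Cost = 153.7794 g / 1000 × $18.2/kg = $2.80.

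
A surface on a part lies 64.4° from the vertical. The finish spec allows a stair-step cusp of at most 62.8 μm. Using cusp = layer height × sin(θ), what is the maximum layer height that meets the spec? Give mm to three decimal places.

sin(64.4°) = 0.9018; t_max = 0.0628/0.9018 = 0.070 mm.

0.070 mm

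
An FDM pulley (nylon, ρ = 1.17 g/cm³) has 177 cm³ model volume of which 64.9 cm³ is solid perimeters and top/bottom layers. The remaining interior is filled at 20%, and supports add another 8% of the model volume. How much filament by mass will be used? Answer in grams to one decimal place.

Infill region = 177 − 64.9, so 112.1 cm³.
Infill volume: 0.20 × 112.1 → 22.42 cm³.
Support = 0.08 × 177 = 14.16 cm³.
Total extruded = 64.9 + 22.42 + 14.16, so 101.48 cm³.
Mass: 101.48 × 1.17 → 118.7316 g.

118.7 g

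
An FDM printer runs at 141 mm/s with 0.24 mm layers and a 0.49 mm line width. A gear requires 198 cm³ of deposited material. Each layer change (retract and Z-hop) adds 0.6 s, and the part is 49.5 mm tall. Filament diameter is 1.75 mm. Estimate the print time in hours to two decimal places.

Extrusion cross-section = 0.24 × 0.49 = 0.1176 mm².
Total extruded path = 198000/0.1176 = 1683673.5 mm.
Extrusion time = 1683673.5 / 141, so 11940.9 s.
Layers = ⌈49.5/0.24⌉ = 207.
Non-print overhead: 207 × 0.6 → 124.2 s.
Altogether 11940.9 + 124.2 = 12065.1 s, i.e. 3.35 hours.

3.35 hours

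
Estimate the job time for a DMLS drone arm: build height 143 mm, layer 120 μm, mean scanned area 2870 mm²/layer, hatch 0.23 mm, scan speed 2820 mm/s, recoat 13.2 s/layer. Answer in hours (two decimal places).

5.84 hours

Layer count = ceil(143 / 0.12) = 1192.
Scan path per layer: 2870 / 0.23 → 12478.3 mm.
Laser time per layer: 12478.3 / 2820 → 4.4249 s.
Layer cycle: 4.4249 + 13.2 → 17.6249 s.
Build time = 1192 × 17.6249 = 21008.8808 s = 5.84 hours.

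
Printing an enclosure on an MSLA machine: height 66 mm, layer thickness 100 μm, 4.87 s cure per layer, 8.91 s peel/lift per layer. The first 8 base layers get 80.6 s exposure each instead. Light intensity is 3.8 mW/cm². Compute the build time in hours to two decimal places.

2.69 hours

Layer count = ceil(66 / 0.1) = 660.
Base layers: 8 × (80.6 + 8.91) → 716.08 s.
Regular layers = 652 × (4.87 + 8.91) = 8984.56 s.
Sum: 716.08 + 8984.56 = 9700.64 s → 2.69 hours.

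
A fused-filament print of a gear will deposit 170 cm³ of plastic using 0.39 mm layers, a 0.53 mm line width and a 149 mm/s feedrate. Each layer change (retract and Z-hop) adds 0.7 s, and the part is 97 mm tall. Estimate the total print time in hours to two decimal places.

1.58 hours

Extrusion cross-section: 0.39 × 0.53 → 0.2067 mm².
Total extruded path = 170000/0.2067 = 822448 mm.
Extrusion time = 822448 / 149, so 5519.8 s.
Number of layers: 97 / 0.39 → 249 (rounded up).
Non-print overhead = 249 × 0.7 = 174.3 s.
Altogether 5519.8 + 174.3 = 5694.1 s, i.e. 1.58 hours.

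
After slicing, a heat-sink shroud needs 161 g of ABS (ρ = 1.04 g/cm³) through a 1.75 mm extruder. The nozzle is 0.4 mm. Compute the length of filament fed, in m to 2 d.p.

Extruded volume: 161/1.04 = 154.8077 cm³ (154807.7 mm³).
Filament cross-section = π × (1.75/2)² = 2.4053 mm².
Length = 154807.7 / 2.4053 = 64361.08 mm = 64.36 m.

64.36 m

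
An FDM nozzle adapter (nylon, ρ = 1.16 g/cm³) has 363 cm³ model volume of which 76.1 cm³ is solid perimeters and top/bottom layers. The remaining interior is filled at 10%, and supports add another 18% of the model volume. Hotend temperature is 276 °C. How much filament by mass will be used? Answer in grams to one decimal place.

Infill region = 363 − 76.1 = 286.9 cm³.
Deposited infill = 0.10 × 286.9, so 28.69 cm³.
Support: 0.18 × 363 → 65.34 cm³.
Deposited volume: 76.1 + 28.69 + 65.34 → 170.13 cm³.
Mass: 170.13 × 1.16 → 197.3508 g.

197.4 g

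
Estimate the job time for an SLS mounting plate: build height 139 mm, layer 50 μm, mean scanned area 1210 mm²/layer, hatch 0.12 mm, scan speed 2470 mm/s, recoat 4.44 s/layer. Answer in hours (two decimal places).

Layer count = ceil(139 / 0.05) = 2780.
Hatch length per layer = 1210 / 0.12 = 10083.3 mm.
Scan time per layer: 10083.3 / 2470 → 4.0823 s.
Per-layer time: 4.0823 + 4.44 → 8.5223 s.
Build time = 2780 × 8.5223 = 23691.994 s = 6.58 hours.

6.58 hours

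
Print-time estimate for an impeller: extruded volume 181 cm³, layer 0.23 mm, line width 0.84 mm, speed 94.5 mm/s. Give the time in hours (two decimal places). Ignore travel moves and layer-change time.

Line area: 0.23 × 0.84 → 0.1932 mm².
Total extruded path = 181000/0.1932 = 936853 mm.
Time extruding = 936853 / 94.5, so 9913.8 s.
Converting: 9913.8 s = 2.75 hours.

2.75 hours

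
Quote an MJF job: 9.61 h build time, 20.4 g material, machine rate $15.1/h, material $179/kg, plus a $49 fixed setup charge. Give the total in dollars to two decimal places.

$197.76

Machine cost: 15.1 × 9.61 → $145.111.
Material charge = 179 × 20.4/1000, so $3.6516.
Total = 145.111 + 3.6516 + 49 = 197.7626 ≈ $197.76.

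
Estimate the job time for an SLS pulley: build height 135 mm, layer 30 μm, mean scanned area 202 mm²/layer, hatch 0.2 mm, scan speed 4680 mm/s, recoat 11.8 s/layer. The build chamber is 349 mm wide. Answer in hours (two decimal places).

15.02 hours

Layers = ⌈135/0.03⌉ = 4500.
Hatch length per layer: 202 / 0.2 → 1010 mm.
Per-layer scan time = 1010 / 4680 = 0.2158 s.
Layer cycle = 0.2158 + 11.8, so 12.0158 s.
4500 layers × 12.0158 s/layer = 54071.1 s, i.e. 15.02 hours.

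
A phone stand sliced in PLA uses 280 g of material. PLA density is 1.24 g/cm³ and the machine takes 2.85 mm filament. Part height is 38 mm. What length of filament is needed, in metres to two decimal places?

35.40 m

Volume = 280 g / 1.24 g·cm⁻³ = 225.8065 cm³ = 225806.5 mm³.
Cross-section of 2.85 mm filament: π·(2.85/2)² = 6.3794 mm².
Length = 225806.5 / 6.3794 = 35396.2 mm = 35.40 m.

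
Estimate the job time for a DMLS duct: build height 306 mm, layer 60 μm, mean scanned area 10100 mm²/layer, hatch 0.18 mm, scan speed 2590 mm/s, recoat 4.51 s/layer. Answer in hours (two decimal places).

Layer count = ceil(306 / 0.06) = 5100.
Per-layer scan distance = 10100 / 0.18, so 56111.1 mm.
Laser time per layer: 56111.1 / 2590 → 21.6645 s.
Time per layer = 21.6645 + 4.51 = 26.1745 s.
5100 layers × 26.1745 s/layer = 133489.95 s, i.e. 37.08 hours.

37.08 hours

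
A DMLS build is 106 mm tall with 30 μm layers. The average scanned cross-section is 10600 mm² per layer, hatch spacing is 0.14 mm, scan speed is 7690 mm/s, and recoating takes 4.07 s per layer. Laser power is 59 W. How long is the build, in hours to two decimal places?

Number of layers: 106 / 0.03 → 3534 (rounded up).
Per-layer scan distance = 10600 / 0.14 = 75714.3 mm.
Laser time per layer: 75714.3 / 7690 → 9.8458 s.
Per-layer time: 9.8458 + 4.07 → 13.9158 s.
3534 layers × 13.9158 s/layer = 49178.4372 s, i.e. 13.66 hours.

13.66 hours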